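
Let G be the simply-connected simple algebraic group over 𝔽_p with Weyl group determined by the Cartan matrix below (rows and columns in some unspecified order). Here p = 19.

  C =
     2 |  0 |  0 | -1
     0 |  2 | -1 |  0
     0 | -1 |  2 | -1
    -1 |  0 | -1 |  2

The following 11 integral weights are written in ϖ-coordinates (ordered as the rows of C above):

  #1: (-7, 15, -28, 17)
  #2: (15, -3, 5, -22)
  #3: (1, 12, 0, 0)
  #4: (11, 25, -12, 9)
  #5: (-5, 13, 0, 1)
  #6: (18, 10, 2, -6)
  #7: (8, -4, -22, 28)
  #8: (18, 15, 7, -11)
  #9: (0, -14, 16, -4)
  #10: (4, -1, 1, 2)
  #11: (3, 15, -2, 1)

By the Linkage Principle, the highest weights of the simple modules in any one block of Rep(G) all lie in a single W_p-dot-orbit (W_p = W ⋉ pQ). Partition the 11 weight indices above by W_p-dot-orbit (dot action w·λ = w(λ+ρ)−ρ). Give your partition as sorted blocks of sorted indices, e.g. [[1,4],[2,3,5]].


Cartan matrix: type A_4 (|W|=120); un-permuting the 4 rows.

W_19-reps of the 11 weights in Ā_19 (same 4-coord order as C):

  1: (1, 3, 1, 6)
  2: (2, 13, 1, 1)
  3: (2, 13, 1, 1)
  4: (1, 3, 1, 6)
  5: (2, 13, 1, 1)
  6: (5, 0, 2, 3)
  7: (5, 0, 2, 3)
  8: (5, 0, 2, 3)
  9: (2, 13, 1, 1)
  10: (5, 0, 2, 3)
  11: (2, 13, 1, 1)

The 11 indices split into 3 linkage classes (same alcove rep ⇔ same W_19-dot-orbit):

[[1, 4], [2, 3, 5, 9, 11], [6, 7, 8, 10]]


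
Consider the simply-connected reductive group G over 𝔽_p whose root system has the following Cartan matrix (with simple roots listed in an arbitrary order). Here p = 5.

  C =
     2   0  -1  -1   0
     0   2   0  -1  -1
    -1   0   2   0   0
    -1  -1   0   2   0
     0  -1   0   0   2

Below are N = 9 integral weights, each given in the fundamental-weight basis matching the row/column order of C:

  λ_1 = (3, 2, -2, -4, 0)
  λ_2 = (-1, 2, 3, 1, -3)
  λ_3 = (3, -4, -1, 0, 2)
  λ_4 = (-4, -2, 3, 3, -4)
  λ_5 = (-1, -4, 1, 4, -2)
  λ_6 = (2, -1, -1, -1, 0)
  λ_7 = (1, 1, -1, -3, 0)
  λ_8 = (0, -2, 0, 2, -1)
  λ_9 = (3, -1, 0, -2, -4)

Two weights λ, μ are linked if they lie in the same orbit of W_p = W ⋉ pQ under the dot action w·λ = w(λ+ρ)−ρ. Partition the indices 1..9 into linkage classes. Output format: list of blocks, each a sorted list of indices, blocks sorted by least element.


A_5 Cartan matrix, 5 simple roots permuted; ρ=(1,1,1,1,1).

W_5-reps of the 9 weights in Ā_5 (same 5-coord order as C):

    λ_1 → (0, 0, 1, 3, 1)
    λ_2 → (0, 1, 0, 1, 1)
    λ_3 → (2, 1, 0, 2, 0)
    λ_4 → (0, 0, 1, 3, 1)
    λ_5 → (0, 1, 0, 1, 1)
    λ_6 → (3, 0, 0, 0, 1)
    λ_7 → (0, 0, 0, 2, 1)
    λ_8 → (1, 0, 1, 2, 1)
    λ_9 → (0, 0, 1, 3, 1)

Partition of {1..9} into 6 W_5-dot-orbits:

[[1, 4, 9], [2, 5], [3], [6], [7], [8]]


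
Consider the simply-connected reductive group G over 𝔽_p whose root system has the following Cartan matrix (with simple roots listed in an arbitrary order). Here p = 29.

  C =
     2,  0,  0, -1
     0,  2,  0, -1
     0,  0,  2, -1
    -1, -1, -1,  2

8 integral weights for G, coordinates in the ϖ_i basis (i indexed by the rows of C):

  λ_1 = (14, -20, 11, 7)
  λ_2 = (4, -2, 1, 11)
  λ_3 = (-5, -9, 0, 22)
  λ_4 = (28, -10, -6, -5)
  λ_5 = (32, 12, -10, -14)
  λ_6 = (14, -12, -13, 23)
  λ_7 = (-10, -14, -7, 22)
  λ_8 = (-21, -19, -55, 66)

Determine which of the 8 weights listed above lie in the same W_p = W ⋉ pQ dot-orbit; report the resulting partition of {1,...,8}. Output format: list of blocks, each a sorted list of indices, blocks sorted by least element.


C ↔ D_4 under row/col permutation; |W(D_4)| = 192.

W_29-reps of the 8 weights in Ā_29 (same 4-coord order as C):

    λ_1+ρ ↦ (4, 8, 1, 5)
    λ_2+ρ ↦ (5, 1, 2, 10)
    λ_3+ρ ↦ (4, 8, 1, 5)
    λ_4+ρ ↦ (7, 5, 9, 4)
    λ_5+ρ ↦ (7, 5, 9, 4)
    λ_6+ρ ↦ (5, 1, 2, 10)
    λ_7+ρ ↦ (4, 8, 1, 5)
    λ_8+ρ ↦ (7, 5, 9, 4)

3 distinct reps among the 8 weights ⇒ 3 W_29-linkage classes:

[[1, 3, 7], [2, 6], [4, 5, 8]]


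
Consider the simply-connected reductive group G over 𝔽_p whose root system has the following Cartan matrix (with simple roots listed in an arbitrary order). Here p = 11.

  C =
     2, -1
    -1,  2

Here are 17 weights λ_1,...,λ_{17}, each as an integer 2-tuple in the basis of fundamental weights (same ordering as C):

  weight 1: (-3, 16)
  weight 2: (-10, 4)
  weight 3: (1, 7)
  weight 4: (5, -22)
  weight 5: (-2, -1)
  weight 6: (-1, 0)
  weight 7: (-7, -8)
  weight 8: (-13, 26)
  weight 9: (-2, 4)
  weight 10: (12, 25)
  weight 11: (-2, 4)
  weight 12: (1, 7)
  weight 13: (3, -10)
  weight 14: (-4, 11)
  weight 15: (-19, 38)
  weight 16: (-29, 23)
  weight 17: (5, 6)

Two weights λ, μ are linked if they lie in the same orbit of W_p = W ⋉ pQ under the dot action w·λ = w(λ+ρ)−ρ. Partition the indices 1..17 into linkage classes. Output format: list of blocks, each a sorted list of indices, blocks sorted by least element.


Type A_2, rank 2, |W|=6; reorder rows/cols to standard.

Each λ_j+ρ reduced to Ā_11; 2-tuples below use C's row order:

  [1] (4, 5)
  [2] (5, 4)
  [3] (2, 8)
  [4] (1, 4)
  [5] (0, 1)
  [6] (0, 1)
  [7] (5, 4)
  [8] (1, 4)
  [9] (1, 4)
  [10] (4, 5)
  [11] (1, 4)
  [12] (2, 8)
  [13] (5, 4)
  [14] (2, 8)
  [15] (1, 4)
  [16] (4, 5)
  [17] (4, 5)

The 17 indices split into 5 linkage classes (same alcove rep ⇔ same W_11-dot-orbit):

[[1, 10, 16, 17], [2, 7, 13], [3, 12, 14], [4, 8, 9, 11, 15], [5, 6]]


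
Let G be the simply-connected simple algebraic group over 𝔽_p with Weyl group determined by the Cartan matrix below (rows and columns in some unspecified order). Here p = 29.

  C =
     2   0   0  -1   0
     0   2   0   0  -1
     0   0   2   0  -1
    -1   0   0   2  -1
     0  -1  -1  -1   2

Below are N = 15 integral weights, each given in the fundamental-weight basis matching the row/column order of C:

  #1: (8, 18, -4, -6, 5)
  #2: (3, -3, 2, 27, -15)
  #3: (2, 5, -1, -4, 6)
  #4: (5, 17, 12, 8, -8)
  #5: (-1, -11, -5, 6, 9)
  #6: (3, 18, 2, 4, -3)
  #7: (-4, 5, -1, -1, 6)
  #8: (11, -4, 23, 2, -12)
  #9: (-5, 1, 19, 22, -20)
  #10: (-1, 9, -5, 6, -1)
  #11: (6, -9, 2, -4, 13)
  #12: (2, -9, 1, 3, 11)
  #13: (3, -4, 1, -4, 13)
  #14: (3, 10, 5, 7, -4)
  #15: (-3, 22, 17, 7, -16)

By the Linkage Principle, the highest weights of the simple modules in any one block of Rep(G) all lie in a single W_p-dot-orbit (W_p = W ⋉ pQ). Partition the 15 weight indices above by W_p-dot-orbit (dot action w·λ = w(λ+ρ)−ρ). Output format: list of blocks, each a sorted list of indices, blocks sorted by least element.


Cartan matrix: type D_5 (|W|=1920); un-permuting the 5 rows.

W_29-reps of the 15 weights in Ā_29 (same 5-coord order as C):

  λ_1 → (4, 17, 1, 0, 2) · λ_2 → (1, 3, 2, 3, 8) · λ_3 → (0, 6, 0, 3, 4) · λ_4 → (4, 8, 3, 3, 3) · λ_5 → (0, 6, 0, 3, 4) · λ_6 → (4, 17, 1, 0, 2) · λ_7 → (0, 6, 0, 3, 4) · λ_8 → (1, 3, 2, 3, 8) · λ_9 → (4, 17, 1, 0, 2) · λ_10 → (0, 6, 0, 3, 4) · λ_11 → (4, 8, 3, 3, 3) · λ_12 → (3, 8, 2, 4, 4) · λ_13 → (1, 3, 2, 3, 8) · λ_14 → (4, 8, 3, 3, 3) · λ_15 → (4, 8, 3, 3, 3)

Grouping the 15 weights by Ā_29-representative: 5 linkage classes.

[[1, 6, 9], [2, 8, 13], [3, 5, 7, 10], [4, 11, 14, 15], [12]]


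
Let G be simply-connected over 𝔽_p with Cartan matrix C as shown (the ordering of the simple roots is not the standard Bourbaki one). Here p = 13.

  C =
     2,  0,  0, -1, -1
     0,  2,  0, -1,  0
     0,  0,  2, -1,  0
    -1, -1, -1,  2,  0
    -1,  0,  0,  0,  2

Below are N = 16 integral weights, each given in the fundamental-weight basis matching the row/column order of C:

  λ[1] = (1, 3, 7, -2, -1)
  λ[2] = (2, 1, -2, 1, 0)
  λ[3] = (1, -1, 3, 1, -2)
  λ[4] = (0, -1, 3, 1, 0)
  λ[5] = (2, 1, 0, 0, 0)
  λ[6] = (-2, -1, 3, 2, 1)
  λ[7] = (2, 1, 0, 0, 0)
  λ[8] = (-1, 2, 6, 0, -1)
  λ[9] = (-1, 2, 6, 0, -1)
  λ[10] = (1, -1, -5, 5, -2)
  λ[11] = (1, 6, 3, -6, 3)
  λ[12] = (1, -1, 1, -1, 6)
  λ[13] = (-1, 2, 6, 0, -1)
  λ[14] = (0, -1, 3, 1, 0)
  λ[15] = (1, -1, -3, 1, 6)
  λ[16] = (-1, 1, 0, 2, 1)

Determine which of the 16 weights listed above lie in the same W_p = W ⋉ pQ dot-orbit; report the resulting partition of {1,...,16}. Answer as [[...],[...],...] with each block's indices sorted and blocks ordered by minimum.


Cartan matrix: type D_5 (|W|=1920); un-permuting the 5 rows.

Each λ_j+ρ reduced to Ā_13; 5-tuples below use C's row order:

  λ_1 → (0, 3, 7, 1, 0) · λ_2 → (3, 2, 1, 1, 1) · λ_3 → (1, 0, 4, 2, 1) · λ_4 → (1, 0, 4, 2, 1) · λ_5 → (3, 2, 1, 1, 1) · λ_6 → (1, 0, 4, 2, 1) · λ_7 → (3, 2, 1, 1, 1) · λ_8 → (0, 3, 7, 1, 0) · λ_9 → (0, 3, 7, 1, 0) · λ_10 → (1, 0, 4, 2, 1) · λ_11 → (3, 2, 1, 1, 1) · λ_12 → (2, 0, 2, 0, 7) · λ_13 → (0, 3, 7, 1, 0) · λ_14 → (1, 0, 4, 2, 1) · λ_15 → (2, 0, 2, 0, 7) · λ_16 → (0, 2, 1, 3, 2)

Linkage partition of the 16 weights (5 classes, p=13):

[[1, 8, 9, 13], [2, 5, 7, 11], [3, 4, 6, 10, 14], [12, 15], [16]]


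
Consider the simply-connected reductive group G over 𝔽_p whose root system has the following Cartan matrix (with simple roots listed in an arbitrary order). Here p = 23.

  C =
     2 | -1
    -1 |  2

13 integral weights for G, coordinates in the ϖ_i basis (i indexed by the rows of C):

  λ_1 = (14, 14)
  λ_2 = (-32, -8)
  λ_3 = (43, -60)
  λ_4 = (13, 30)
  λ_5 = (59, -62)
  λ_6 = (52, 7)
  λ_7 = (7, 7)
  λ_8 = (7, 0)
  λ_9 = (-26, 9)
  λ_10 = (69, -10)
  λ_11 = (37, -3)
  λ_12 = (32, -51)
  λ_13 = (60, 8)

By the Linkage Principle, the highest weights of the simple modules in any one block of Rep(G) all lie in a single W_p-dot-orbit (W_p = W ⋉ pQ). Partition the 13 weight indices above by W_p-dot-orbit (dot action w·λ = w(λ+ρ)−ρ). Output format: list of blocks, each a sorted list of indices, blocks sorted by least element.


C ↔ A_2 under row/col permutation; |W(A_2)| = 6.

Ā_23 reps of the 13 weights (A_2, coords as presented):

  λ_1+ρ ↦ (8, 8);  λ_2+ρ ↦ (8, 8);  λ_3+ρ ↦ (8, 13);  λ_4+ρ ↦ (8, 1);  λ_5+ρ ↦ (8, 1);  λ_6+ρ ↦ (8, 8);  λ_7+ρ ↦ (8, 8);  λ_8+ρ ↦ (8, 1);  λ_9+ρ ↦ (8, 13);  λ_10+ρ ↦ (8, 1);  λ_11+ρ ↦ (8, 13);  λ_12+ρ ↦ (6, 4);  λ_13+ρ ↦ (8, 1)

These 13 weights hit 4 W_23-dot-orbits; sizes (4, 3, 5, 1):

[[1, 2, 6, 7], [3, 9, 11], [4, 5, 8, 10, 13], [12]]


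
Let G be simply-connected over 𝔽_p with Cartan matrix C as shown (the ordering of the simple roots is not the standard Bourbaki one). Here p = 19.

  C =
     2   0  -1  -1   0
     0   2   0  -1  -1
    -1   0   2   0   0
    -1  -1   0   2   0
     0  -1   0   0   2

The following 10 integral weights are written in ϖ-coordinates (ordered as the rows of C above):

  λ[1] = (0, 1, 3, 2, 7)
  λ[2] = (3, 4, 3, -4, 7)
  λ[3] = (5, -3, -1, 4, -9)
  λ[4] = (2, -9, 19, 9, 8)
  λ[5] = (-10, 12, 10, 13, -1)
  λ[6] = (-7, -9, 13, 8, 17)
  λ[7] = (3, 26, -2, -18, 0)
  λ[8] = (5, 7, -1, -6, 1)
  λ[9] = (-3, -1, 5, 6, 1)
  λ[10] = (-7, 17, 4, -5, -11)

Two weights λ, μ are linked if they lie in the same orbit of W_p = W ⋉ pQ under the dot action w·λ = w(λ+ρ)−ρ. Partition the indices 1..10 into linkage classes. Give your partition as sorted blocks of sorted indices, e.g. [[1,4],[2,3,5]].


Cartan matrix: type A_5 (|W|=720); un-permuting the 5 rows.

W_19-reps of the 10 weights in Ā_19 (same 5-coord order as C):

    [1] (1, 2, 4, 3, 8)
    [2] (1, 2, 4, 3, 8)
    [3] (1, 3, 0, 5, 2)
    [4] (1, 2, 4, 3, 8)
    [5] (1, 3, 0, 5, 2)
    [6] (1, 3, 0, 5, 2)
    [7] (1, 2, 4, 3, 8)
    [8] (1, 3, 0, 5, 2)
    [9] (2, 0, 4, 5, 2)
    [10] (1, 2, 4, 3, 8)

These 10 weights hit 3 W_19-dot-orbits; sizes (5, 4, 1):

[[1, 2, 4, 7, 10], [3, 5, 6, 8], [9]]


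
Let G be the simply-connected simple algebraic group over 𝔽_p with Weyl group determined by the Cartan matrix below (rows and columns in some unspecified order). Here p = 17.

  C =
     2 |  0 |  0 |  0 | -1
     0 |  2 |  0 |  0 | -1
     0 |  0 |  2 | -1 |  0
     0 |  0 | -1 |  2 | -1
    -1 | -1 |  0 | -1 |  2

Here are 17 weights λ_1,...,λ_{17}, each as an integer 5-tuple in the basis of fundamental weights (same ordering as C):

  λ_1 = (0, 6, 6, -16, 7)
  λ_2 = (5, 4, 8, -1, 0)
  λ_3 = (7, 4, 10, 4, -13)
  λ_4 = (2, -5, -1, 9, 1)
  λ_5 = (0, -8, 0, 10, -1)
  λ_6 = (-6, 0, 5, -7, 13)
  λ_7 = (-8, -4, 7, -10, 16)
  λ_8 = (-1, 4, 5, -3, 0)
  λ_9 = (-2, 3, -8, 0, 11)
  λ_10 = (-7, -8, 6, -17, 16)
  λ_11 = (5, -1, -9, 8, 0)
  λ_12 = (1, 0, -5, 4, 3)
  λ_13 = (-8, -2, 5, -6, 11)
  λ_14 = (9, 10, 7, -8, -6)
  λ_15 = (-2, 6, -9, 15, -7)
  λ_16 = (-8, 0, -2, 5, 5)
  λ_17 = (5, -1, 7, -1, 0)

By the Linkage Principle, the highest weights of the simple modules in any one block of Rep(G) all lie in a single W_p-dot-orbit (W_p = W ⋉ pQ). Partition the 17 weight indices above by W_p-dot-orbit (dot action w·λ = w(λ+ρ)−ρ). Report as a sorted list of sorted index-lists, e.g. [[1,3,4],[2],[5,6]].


D_5 Cartan matrix, 5 simple roots permuted; ρ=(1,1,1,1,1).

W_17-reps of the 17 weights in Ā_17 (same 5-coord order as C):

  λ_1 → (6, 0, 8, 0, 1) · λ_2 → (2, 1, 4, 1, 4) · λ_3 → (2, 1, 4, 1, 4) · λ_4 → (1, 2, 0, 2, 2) · λ_5 → (6, 0, 1, 4, 1) · λ_6 → (5, 1, 1, 0, 2) · λ_7 → (5, 1, 1, 0, 2) · λ_8 → (1, 4, 4, 1, 0) · λ_9 → (1, 4, 4, 1, 0) · λ_10 → (2, 1, 4, 1, 4) · λ_11 → (6, 0, 8, 0, 1) · λ_12 → (2, 1, 4, 1, 4) · λ_13 → (6, 0, 1, 4, 1) · λ_14 → (2, 1, 4, 1, 4) · λ_15 → (6, 0, 8, 0, 1) · λ_16 → (6, 0, 1, 4, 1) · λ_17 → (6, 0, 8, 0, 1)

The 17 indices split into 6 linkage classes (same alcove rep ⇔ same W_17-dot-orbit):

[[1, 11, 15, 17], [2, 3, 10, 12, 14], [4], [5, 13, 16], [6, 7], [8, 9]]


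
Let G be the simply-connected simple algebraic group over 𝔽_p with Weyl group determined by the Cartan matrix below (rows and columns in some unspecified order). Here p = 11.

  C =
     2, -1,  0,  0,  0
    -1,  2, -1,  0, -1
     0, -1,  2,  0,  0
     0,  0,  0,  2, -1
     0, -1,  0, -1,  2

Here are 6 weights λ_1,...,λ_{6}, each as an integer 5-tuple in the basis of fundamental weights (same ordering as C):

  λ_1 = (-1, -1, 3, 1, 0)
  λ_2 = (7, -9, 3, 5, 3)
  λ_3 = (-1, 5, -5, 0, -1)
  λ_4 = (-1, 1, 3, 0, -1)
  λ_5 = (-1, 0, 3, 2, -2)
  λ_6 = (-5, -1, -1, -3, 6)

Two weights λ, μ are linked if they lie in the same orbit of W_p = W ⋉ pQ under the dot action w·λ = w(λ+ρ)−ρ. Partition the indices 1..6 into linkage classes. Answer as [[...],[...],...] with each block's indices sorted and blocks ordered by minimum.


Root system D_5: the 5×5 matrix C matches after relabeling.

Alcove-folded reps (p=11, 6 weights, presented ϖ-order):

  1: (0, 0, 4, 2, 1) · 2: (0, 0, 4, 2, 1) · 3: (0, 2, 4, 1, 0) · 4: (0, 2, 4, 1, 0) · 5: (0, 0, 4, 2, 1) · 6: (0, 0, 4, 2, 1)

Grouping the 6 weights by Ā_11-representative: 2 linkage classes.

[[1, 2, 5, 6], [3, 4]]


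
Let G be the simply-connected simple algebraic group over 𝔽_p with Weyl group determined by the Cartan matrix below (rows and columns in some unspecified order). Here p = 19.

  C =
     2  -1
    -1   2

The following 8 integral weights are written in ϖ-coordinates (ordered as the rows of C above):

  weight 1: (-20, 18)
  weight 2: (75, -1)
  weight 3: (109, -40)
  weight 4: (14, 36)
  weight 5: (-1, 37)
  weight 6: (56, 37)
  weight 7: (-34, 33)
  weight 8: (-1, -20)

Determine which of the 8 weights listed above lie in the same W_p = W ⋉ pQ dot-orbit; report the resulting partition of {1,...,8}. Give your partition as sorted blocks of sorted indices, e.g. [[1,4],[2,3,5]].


Dynkin diagram of C (from the 2 off-diagonal −1 entries): A_2.

Folding the 8 weights λ_j+ρ into Ā_19 (reps in the given 2-coord order):

  [1] (19, 0);  [2] (19, 0);  [3] (4, 14);  [4] (4, 14);  [5] (19, 0);  [6] (19, 0);  [7] (4, 14);  [8] (19, 0)

Linkage partition of the 8 weights (2 classes, p=19):

[[1, 2, 5, 6, 8], [3, 4, 7]]


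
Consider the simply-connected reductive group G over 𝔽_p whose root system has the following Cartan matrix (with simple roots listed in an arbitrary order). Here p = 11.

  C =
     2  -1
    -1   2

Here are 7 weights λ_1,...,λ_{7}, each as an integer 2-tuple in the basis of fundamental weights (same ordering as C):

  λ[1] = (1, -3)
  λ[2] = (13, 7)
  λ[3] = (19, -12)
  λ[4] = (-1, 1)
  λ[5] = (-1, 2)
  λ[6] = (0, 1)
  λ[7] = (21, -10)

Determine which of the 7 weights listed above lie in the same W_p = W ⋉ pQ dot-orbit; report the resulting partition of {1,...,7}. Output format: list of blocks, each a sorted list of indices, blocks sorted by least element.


Cartan matrix: type A_2 (|W|=6); un-permuting the 2 rows.

Ā_11 reps of the 7 weights (A_2, coords as presented):

  λ_1+ρ ↦ (0, 2)
  λ_2+ρ ↦ (0, 3)
  λ_3+ρ ↦ (0, 2)
  λ_4+ρ ↦ (0, 2)
  λ_5+ρ ↦ (0, 3)
  λ_6+ρ ↦ (1, 2)
  λ_7+ρ ↦ (0, 2)

3 distinct reps among the 7 weights ⇒ 3 W_11-linkage classes:

[[1, 3, 4, 7], [2, 5], [6]]


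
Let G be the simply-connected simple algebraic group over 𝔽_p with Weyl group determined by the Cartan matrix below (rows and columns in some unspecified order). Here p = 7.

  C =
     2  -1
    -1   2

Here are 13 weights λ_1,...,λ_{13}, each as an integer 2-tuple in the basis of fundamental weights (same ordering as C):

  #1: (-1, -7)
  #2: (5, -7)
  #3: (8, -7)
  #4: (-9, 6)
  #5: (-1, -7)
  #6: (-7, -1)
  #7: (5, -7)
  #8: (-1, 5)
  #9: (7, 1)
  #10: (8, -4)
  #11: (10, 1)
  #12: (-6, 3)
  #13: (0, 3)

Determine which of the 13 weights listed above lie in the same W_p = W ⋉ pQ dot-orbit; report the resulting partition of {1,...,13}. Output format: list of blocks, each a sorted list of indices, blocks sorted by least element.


C ↔ A_2 under row/col permutation; |W(A_2)| = 6.

W_7-reps of the 13 weights in Ā_7 (same 2-coord order as C):

  1: (6, 0) · 2: (0, 6) · 3: (1, 4) · 4: (6, 0) · 5: (6, 0) · 6: (0, 6) · 7: (0, 6) · 8: (0, 6) · 9: (4, 1) · 10: (4, 1) · 11: (1, 4) · 12: (4, 1) · 13: (1, 4)

4 distinct reps among the 13 weights ⇒ 4 W_7-linkage classes:

[[1, 4, 5], [2, 6, 7, 8], [3, 11, 13], [9, 10, 12]]


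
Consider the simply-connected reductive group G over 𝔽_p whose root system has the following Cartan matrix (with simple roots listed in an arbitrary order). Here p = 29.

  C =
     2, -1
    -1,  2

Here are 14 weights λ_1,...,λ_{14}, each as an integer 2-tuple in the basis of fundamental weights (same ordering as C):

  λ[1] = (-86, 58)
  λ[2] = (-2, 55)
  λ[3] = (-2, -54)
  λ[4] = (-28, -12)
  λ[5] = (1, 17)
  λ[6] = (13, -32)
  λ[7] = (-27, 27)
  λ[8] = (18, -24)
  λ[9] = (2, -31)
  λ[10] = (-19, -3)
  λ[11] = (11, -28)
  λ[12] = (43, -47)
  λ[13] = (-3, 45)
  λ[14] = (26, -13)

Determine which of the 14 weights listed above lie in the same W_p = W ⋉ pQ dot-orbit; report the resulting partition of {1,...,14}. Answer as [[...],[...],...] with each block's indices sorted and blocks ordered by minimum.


Dynkin diagram of C (from the 2 off-diagonal −1 entries): A_2.

W_29-reps of the 14 weights in Ā_29 (same 2-coord order as C):

    λ_1 → (26, 2)
    λ_2 → (26, 2)
    λ_3 → (4, 24)
    λ_4 → (2, 18)
    λ_5 → (2, 18)
    λ_6 → (15, 12)
    λ_7 → (26, 2)
    λ_8 → (4, 19)
    λ_9 → (26, 2)
    λ_10 → (2, 18)
    λ_11 → (15, 12)
    λ_12 → (15, 12)
    λ_13 → (15, 12)
    λ_14 → (15, 12)

The 14 indices split into 5 linkage classes (same alcove rep ⇔ same W_29-dot-orbit):

[[1, 2, 7, 9], [3], [4, 5, 10], [6, 11, 12, 13, 14], [8]]


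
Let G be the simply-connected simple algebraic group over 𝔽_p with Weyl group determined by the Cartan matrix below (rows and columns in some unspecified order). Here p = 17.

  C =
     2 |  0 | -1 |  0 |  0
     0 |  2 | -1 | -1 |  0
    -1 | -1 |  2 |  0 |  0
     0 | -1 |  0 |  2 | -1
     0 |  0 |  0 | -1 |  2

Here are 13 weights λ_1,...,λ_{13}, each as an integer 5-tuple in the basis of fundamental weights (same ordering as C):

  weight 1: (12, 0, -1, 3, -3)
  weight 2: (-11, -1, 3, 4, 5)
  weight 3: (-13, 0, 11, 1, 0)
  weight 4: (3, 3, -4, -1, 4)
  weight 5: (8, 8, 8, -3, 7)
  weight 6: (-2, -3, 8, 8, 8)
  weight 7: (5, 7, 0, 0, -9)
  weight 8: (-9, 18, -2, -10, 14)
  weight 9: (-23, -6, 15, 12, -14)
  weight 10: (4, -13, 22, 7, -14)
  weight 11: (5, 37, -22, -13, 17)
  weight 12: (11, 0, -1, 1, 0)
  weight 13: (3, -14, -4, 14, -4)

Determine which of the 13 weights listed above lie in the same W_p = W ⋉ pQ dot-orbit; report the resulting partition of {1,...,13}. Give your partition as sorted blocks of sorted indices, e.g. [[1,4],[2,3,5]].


A_5 Cartan matrix, 5 simple roots permuted; ρ=(1,1,1,1,1).

λ_j+ρ reflected into Ā_17 (⟨·,θ^∨⟩≤17); 5-tuples as given:

  1: (12, 1, 0, 2, 1) · 2: (4, 5, 0, 1, 5) · 3: (12, 1, 0, 2, 1) · 4: (1, 1, 3, 0, 5) · 5: (6, 1, 1, 7, 1) · 6: (6, 1, 1, 7, 1) · 7: (6, 1, 1, 7, 1) · 8: (6, 1, 1, 7, 1) · 9: (4, 5, 0, 1, 5) · 10: (4, 5, 0, 1, 5) · 11: (4, 5, 0, 1, 5) · 12: (12, 1, 0, 2, 1) · 13: (12, 1, 0, 2, 1)

Partition of {1..13} into 4 W_17-dot-orbits:

[[1, 3, 12, 13], [2, 9, 10, 11], [4], [5, 6, 7, 8]]


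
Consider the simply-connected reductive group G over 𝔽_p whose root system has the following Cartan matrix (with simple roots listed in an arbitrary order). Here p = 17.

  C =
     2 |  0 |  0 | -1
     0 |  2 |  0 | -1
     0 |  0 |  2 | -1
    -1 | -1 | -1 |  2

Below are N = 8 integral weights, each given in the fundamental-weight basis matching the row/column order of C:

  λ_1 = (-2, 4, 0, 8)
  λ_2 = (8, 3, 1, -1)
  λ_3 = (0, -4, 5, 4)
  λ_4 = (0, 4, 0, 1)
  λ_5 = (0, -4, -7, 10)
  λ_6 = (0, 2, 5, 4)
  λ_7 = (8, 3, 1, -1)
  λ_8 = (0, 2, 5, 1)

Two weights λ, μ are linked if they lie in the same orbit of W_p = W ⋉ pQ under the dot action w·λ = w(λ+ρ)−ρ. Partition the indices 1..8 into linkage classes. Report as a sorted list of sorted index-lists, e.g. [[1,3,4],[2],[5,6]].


Cartan matrix: type D_4 (|W|=192); un-permuting the 4 rows.

Each λ_j+ρ reduced to Ā_17; 4-tuples below use C's row order:

  λ_1+ρ ↦ (1, 5, 1, 2) · λ_2+ρ ↦ (9, 4, 2, 0) · λ_3+ρ ↦ (1, 3, 6, 2) · λ_4+ρ ↦ (1, 5, 1, 2) · λ_5+ρ ↦ (1, 3, 6, 2) · λ_6+ρ ↦ (1, 3, 6, 2) · λ_7+ρ ↦ (9, 4, 2, 0) · λ_8+ρ ↦ (1, 3, 6, 2)

The 8 indices split into 3 linkage classes (same alcove rep ⇔ same W_17-dot-orbit):

[[1, 4], [2, 7], [3, 5, 6, 8]]


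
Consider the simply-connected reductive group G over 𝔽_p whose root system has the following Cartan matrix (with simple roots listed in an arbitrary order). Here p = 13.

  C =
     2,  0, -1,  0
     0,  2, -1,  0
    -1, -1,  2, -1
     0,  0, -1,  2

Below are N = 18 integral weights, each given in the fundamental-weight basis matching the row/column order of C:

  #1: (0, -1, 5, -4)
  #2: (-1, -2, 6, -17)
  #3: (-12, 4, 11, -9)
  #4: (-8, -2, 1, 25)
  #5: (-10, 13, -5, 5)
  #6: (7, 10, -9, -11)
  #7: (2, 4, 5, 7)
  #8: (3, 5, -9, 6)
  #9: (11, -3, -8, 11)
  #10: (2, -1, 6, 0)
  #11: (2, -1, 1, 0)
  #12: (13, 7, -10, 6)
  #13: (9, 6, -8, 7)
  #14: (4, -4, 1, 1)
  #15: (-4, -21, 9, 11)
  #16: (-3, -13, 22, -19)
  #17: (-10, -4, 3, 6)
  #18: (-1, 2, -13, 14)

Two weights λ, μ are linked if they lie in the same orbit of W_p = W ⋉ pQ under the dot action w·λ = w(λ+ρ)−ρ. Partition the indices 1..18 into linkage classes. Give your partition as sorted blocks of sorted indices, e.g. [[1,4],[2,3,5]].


Root system D_4: the 4×4 matrix C matches after relabeling.

Alcove-folded reps (p=13, 18 weights, presented ϖ-order):

  [1] (1, 0, 3, 3) · [2] (1, 0, 3, 3) · [3] (4, 2, 1, 1) · [4] (4, 0, 1, 1) · [5] (3, 0, 1, 6) · [6] (3, 0, 2, 1) · [7] (4, 2, 1, 1) · [8] (4, 2, 1, 1) · [9] (1, 5, 2, 1) · [10] (3, 0, 2, 1) · [11] (3, 0, 2, 1) · [12] (4, 0, 1, 1) · [13] (3, 0, 2, 1) · [14] (4, 2, 1, 1) · [15] (3, 0, 1, 6) · [16] (1, 5, 2, 1) · [17] (1, 5, 2, 1) · [18] (3, 0, 1, 6)

The 18 indices split into 6 linkage classes (same alcove rep ⇔ same W_13-dot-orbit):

[[1, 2], [3, 7, 8, 14], [4, 12], [5, 15, 18], [6, 10, 11, 13], [9, 16, 17]]


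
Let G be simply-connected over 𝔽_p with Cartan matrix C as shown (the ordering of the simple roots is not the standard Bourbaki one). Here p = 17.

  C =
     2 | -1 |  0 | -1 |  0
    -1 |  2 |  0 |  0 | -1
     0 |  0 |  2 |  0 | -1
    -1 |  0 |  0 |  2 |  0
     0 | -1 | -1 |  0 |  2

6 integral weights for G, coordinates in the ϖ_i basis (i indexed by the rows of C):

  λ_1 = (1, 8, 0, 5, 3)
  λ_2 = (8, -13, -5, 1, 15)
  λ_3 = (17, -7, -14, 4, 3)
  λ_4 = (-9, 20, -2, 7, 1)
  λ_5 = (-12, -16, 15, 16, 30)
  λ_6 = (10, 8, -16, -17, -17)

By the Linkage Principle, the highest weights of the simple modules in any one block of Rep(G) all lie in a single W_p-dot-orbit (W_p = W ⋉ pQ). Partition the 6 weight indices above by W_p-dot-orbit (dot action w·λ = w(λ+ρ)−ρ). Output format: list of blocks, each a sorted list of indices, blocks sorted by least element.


A_5 Cartan matrix, 5 simple roots permuted; ρ=(1,1,1,1,1).

λ_j+ρ reflected into Ā_17 (⟨·,θ^∨⟩≤17); 5-tuples as given:

    1: (2, 9, 4, 1, 0)
    2: (2, 9, 4, 1, 0)
    3: (2, 9, 4, 1, 0)
    4: (2, 9, 4, 1, 0)
    5: (2, 9, 4, 1, 0)
    6: (1, 2, 5, 3, 5)

These 6 weights hit 2 W_17-dot-orbits; sizes (5, 1):

[[1, 2, 3, 4, 5], [6]]


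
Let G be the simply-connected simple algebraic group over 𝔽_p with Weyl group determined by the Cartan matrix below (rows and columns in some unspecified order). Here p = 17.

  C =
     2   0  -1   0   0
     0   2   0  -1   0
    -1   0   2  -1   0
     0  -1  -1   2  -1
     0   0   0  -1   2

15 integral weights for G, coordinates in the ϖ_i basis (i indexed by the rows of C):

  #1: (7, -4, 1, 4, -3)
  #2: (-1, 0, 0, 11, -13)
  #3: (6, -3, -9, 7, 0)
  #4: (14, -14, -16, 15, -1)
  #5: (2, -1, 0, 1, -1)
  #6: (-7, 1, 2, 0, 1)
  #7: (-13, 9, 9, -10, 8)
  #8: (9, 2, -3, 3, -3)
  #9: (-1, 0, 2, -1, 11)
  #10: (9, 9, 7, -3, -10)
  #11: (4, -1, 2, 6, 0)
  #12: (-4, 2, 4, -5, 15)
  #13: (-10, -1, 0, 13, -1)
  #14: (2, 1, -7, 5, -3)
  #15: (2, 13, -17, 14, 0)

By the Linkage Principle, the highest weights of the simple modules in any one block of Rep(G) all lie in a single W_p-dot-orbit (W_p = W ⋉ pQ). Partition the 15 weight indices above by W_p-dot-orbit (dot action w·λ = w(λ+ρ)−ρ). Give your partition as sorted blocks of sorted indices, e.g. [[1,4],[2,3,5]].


Type D_5, rank 5, |W|=1920; reorder rows/cols to standard.

λ_j+ρ reflected into Ā_17 (⟨·,θ^∨⟩≤17); 5-tuples as given:

  λ_1 → (8, 3, 2, 0, 2);  λ_2 → (0, 1, 1, 0, 12);  λ_3 → (1, 0, 5, 1, 1);  λ_4 → (0, 1, 1, 0, 12);  λ_5 → (3, 0, 1, 2, 0);  λ_6 → (3, 0, 1, 2, 0);  λ_7 → (1, 0, 5, 1, 1);  λ_8 → (8, 3, 2, 0, 2);  λ_9 → (0, 1, 1, 0, 12);  λ_10 → (1, 0, 5, 1, 1);  λ_11 → (1, 0, 5, 1, 1);  λ_12 → (0, 1, 1, 0, 12);  λ_13 → (3, 0, 1, 2, 0);  λ_14 → (3, 0, 1, 2, 0);  λ_15 → (0, 1, 1, 0, 12)

4 distinct reps among the 15 weights ⇒ 4 W_17-linkage classes:

[[1, 8], [2, 4, 9, 12, 15], [3, 7, 10, 11], [5, 6, 13, 14]]


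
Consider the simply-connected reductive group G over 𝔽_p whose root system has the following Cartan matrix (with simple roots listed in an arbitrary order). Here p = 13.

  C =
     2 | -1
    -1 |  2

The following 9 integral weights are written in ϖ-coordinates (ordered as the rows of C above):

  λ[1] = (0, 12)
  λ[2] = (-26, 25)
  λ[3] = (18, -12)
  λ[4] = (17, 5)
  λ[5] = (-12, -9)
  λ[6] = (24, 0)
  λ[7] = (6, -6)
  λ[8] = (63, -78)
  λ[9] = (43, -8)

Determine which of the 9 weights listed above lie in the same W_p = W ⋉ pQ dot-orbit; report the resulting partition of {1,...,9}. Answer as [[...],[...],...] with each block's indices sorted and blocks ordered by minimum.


Dynkin diagram of C (from the 2 off-diagonal −1 entries): A_2.

Ā_13 reps of the 9 weights (A_2, coords as presented):

  1: (0, 12);  2: (0, 12);  3: (2, 5);  4: (2, 5);  5: (2, 5);  6: (0, 12);  7: (2, 5);  8: (0, 12);  9: (2, 5)

The 9 indices split into 2 linkage classes (same alcove rep ⇔ same W_13-dot-orbit):

[[1, 2, 6, 8], [3, 4, 5, 7, 9]]


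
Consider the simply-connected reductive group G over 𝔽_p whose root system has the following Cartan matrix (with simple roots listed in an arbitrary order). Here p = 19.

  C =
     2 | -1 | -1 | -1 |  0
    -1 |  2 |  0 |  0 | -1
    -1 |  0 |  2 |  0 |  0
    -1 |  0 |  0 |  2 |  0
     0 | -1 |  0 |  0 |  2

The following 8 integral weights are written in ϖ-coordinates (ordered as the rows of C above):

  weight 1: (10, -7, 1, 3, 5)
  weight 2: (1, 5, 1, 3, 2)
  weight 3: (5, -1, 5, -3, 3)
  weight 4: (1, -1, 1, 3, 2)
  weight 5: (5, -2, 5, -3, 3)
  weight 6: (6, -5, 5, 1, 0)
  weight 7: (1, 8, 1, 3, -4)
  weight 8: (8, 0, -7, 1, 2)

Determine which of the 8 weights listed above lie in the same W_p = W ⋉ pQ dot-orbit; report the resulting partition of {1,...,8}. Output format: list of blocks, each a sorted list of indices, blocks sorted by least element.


C ↔ D_5 under row/col permutation; |W(D_5)| = 1920.

Each λ_j+ρ reduced to Ā_19; 5-tuples below use C's row order:

  λ_1 → (2, 0, 2, 4, 3)
  λ_2 → (2, 0, 2, 4, 3)
  λ_3 → (3, 1, 6, 2, 3)
  λ_4 → (2, 0, 2, 4, 3)
  λ_5 → (3, 1, 6, 2, 3)
  λ_6 → (3, 1, 6, 2, 3)
  λ_7 → (2, 0, 2, 4, 3)
  λ_8 → (3, 1, 6, 2, 3)

Linkage partition of the 8 weights (2 classes, p=19):

[[1, 2, 4, 7], [3, 5, 6, 8]]


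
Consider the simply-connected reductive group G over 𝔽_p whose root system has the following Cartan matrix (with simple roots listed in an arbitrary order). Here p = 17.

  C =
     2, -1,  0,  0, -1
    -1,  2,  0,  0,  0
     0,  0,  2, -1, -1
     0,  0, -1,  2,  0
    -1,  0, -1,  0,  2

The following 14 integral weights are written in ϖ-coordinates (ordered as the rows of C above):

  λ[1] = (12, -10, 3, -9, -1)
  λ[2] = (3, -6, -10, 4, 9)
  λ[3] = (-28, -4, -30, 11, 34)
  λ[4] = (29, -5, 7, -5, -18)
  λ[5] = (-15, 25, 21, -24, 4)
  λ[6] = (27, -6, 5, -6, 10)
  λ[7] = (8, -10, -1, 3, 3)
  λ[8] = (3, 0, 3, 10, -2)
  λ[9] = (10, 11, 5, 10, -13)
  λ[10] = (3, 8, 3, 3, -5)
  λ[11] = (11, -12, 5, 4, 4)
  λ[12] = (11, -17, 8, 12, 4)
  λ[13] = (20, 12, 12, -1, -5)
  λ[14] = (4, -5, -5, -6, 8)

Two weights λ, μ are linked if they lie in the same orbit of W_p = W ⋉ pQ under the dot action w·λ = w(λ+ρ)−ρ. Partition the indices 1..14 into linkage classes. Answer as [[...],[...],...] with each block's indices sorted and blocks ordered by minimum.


A_5 Cartan matrix, 5 simple roots permuted; ρ=(1,1,1,1,1).

Ā_17 reps of the 14 weights (A_5, coords as presented):

  λ_1 → (0, 9, 0, 4, 4);  λ_2 → (1, 4, 5, 4, 0);  λ_3 → (1, 4, 5, 4, 0);  λ_4 → (0, 9, 0, 4, 4);  λ_5 → (1, 4, 5, 4, 0);  λ_6 → (1, 0, 0, 6, 5);  λ_7 → (0, 9, 0, 4, 4);  λ_8 → (2, 1, 3, 9, 1);  λ_9 → (1, 0, 0, 6, 5);  λ_10 → (0, 9, 0, 4, 4);  λ_11 → (1, 0, 0, 6, 5);  λ_12 → (1, 4, 5, 4, 0);  λ_13 → (0, 9, 0, 4, 4);  λ_14 → (1, 4, 5, 4, 0)

These 14 weights hit 4 W_17-dot-orbits; sizes (5, 5, 3, 1):

[[1, 4, 7, 10, 13], [2, 3, 5, 12, 14], [6, 9, 11], [8]]


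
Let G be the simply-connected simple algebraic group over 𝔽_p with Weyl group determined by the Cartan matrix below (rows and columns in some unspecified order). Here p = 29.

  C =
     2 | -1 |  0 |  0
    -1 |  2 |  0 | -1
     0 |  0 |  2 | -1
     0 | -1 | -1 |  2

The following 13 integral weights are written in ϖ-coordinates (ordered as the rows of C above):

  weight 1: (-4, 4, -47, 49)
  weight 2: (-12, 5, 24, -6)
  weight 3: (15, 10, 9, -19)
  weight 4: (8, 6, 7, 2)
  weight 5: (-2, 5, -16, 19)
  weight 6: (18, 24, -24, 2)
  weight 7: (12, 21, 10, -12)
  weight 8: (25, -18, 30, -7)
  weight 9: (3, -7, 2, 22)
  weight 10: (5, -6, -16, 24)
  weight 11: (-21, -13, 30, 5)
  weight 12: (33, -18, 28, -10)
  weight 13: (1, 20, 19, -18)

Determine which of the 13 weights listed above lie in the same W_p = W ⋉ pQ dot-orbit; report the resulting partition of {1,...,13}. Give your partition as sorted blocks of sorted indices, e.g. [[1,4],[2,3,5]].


Cartan matrix: type A_4 (|W|=120); un-permuting the 4 rows.

Folding the 13 weights λ_j+ρ into Ā_29 (reps in the given 4-coord order):

  1: (2, 4, 3, 17)
  2: (1, 5, 15, 5)
  3: (9, 7, 8, 3)
  4: (9, 7, 8, 3)
  5: (1, 5, 15, 5)
  6: (1, 5, 15, 5)
  7: (7, 11, 6, 5)
  8: (2, 4, 3, 17)
  9: (2, 4, 3, 17)
  10: (1, 5, 15, 5)
  11: (2, 4, 3, 17)
  12: (0, 9, 5, 12)
  13: (2, 4, 3, 17)

5 distinct reps among the 13 weights ⇒ 5 W_29-linkage classes:

[[1, 8, 9, 11, 13], [2, 5, 6, 10], [3, 4], [7], [12]]


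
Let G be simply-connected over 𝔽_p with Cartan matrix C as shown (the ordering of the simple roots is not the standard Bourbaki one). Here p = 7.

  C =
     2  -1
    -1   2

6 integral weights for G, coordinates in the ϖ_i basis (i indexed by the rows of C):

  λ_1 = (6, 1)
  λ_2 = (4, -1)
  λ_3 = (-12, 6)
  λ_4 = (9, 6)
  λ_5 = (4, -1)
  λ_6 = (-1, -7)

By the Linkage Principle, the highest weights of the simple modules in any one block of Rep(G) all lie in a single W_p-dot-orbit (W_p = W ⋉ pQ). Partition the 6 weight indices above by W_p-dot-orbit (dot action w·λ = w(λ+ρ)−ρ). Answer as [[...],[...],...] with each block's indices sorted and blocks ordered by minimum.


Type A_2, rank 2, |W|=6; reorder rows/cols to standard.

W_7-reps of the 6 weights in Ā_7 (same 2-coord order as C):

  λ_1 → (5, 0) · λ_2 → (5, 0) · λ_3 → (3, 0) · λ_4 → (3, 0) · λ_5 → (5, 0) · λ_6 → (6, 0)

Partition of {1..6} into 3 W_7-dot-orbits:

[[1, 2, 5], [3, 4], [6]]


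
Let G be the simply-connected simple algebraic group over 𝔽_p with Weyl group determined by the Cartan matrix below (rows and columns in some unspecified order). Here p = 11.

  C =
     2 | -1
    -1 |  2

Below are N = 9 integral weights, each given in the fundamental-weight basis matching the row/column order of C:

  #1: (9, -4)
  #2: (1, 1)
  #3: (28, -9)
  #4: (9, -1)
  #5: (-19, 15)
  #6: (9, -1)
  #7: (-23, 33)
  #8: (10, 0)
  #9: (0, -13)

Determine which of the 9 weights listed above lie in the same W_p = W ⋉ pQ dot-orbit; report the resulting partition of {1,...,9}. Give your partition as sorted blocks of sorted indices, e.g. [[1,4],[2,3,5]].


A_2 Cartan matrix, 2 simple roots permuted; ρ=(1,1).

Each λ_j+ρ reduced to Ā_11; 2-tuples below use C's row order:

  1: (7, 3)
  2: (2, 2)
  3: (7, 3)
  4: (10, 0)
  5: (4, 5)
  6: (10, 0)
  7: (10, 0)
  8: (10, 0)
  9: (10, 0)

These 9 weights hit 4 W_11-dot-orbits; sizes (2, 1, 5, 1):

[[1, 3], [2], [4, 6, 7, 8, 9], [5]]


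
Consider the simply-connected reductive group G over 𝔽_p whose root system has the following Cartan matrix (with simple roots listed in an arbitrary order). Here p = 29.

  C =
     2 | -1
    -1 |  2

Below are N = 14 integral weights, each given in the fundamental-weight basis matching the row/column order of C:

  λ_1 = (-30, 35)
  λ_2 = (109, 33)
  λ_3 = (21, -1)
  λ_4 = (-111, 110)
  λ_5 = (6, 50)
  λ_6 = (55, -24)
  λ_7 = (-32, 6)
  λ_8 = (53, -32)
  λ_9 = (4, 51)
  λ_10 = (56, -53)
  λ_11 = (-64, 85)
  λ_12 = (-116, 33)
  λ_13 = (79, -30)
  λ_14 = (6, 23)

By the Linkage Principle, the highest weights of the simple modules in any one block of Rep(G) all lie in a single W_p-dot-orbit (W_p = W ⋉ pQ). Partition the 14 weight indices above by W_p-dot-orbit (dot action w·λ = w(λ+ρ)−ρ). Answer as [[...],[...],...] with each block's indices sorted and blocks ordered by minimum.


Dynkin diagram of C (from the 2 off-diagonal −1 entries): A_2.

Ā_29 reps of the 14 weights (A_2, coords as presented):

    1: (22, 0)
    2: (5, 1)
    3: (22, 0)
    4: (23, 1)
    5: (22, 0)
    6: (2, 4)
    7: (5, 22)
    8: (2, 4)
    9: (23, 1)
    10: (23, 1)
    11: (23, 1)
    12: (23, 1)
    13: (22, 0)
    14: (5, 22)

These 14 weights hit 5 W_29-dot-orbits; sizes (4, 1, 5, 2, 2):

[[1, 3, 5, 13], [2], [4, 9, 10, 11, 12], [6, 8], [7, 14]]


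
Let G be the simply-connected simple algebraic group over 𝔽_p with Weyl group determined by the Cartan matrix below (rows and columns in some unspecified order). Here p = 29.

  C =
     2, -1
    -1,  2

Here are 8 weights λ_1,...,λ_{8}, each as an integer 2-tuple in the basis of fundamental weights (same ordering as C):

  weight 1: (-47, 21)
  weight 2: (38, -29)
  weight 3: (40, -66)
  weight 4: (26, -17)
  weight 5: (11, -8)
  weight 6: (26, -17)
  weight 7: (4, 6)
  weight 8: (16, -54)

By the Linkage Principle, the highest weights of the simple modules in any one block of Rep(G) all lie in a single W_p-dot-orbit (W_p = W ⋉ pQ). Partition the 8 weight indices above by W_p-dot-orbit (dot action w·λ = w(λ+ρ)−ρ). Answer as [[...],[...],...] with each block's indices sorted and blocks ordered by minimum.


Type A_2, rank 2, |W|=6; reorder rows/cols to standard.

Each λ_j+ρ reduced to Ā_29; 2-tuples below use C's row order:

  λ_1 → (5, 7) · λ_2 → (1, 18) · λ_3 → (5, 7) · λ_4 → (11, 16) · λ_5 → (5, 7) · λ_6 → (11, 16) · λ_7 → (5, 7) · λ_8 → (5, 7)

The 8 indices split into 3 linkage classes (same alcove rep ⇔ same W_29-dot-orbit):

[[1, 3, 5, 7, 8], [2], [4, 6]]


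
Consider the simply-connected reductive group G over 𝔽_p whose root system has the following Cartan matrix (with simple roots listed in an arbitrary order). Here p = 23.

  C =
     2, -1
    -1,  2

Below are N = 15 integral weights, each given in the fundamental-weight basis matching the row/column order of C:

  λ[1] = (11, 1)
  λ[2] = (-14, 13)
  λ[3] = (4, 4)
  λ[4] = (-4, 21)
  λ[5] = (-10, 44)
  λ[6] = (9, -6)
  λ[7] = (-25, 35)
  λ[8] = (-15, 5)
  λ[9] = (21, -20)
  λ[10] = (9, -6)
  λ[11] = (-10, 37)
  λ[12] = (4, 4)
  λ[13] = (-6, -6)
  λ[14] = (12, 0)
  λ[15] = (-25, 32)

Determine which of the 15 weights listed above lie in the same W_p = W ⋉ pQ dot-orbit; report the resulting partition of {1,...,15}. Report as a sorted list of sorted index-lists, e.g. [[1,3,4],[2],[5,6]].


C ↔ A_2 under row/col permutation; |W(A_2)| = 6.

Folding the 15 weights λ_j+ρ into Ā_23 (reps in the given 2-coord order):

  λ_1+ρ ↦ (12, 2)
  λ_2+ρ ↦ (13, 1)
  λ_3+ρ ↦ (5, 5)
  λ_4+ρ ↦ (3, 19)
  λ_5+ρ ↦ (13, 1)
  λ_6+ρ ↦ (5, 5)
  λ_7+ρ ↦ (10, 1)
  λ_8+ρ ↦ (6, 8)
  λ_9+ρ ↦ (3, 19)
  λ_10+ρ ↦ (5, 5)
  λ_11+ρ ↦ (6, 8)
  λ_12+ρ ↦ (5, 5)
  λ_13+ρ ↦ (5, 5)
  λ_14+ρ ↦ (13, 1)
  λ_15+ρ ↦ (13, 1)

Linkage partition of the 15 weights (6 classes, p=23):

[[1], [2, 5, 14, 15], [3, 6, 10, 12, 13], [4, 9], [7], [8, 11]]


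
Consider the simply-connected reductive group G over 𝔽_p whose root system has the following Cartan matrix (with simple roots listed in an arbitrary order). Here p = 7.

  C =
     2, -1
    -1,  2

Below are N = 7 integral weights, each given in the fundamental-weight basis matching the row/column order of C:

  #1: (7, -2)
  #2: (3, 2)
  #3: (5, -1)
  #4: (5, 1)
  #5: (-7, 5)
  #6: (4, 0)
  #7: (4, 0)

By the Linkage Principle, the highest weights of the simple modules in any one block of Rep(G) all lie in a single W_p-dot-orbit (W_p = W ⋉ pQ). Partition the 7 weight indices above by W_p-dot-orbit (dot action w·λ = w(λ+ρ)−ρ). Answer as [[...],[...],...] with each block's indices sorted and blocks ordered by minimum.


Dynkin diagram of C (from the 2 off-diagonal −1 entries): A_2.

W_7-reps of the 7 weights in Ā_7 (same 2-coord order as C):

    1: (6, 0)
    2: (4, 3)
    3: (6, 0)
    4: (5, 1)
    5: (6, 0)
    6: (5, 1)
    7: (5, 1)

These 7 weights hit 3 W_7-dot-orbits; sizes (3, 1, 3):

[[1, 3, 5], [2], [4, 6, 7]]


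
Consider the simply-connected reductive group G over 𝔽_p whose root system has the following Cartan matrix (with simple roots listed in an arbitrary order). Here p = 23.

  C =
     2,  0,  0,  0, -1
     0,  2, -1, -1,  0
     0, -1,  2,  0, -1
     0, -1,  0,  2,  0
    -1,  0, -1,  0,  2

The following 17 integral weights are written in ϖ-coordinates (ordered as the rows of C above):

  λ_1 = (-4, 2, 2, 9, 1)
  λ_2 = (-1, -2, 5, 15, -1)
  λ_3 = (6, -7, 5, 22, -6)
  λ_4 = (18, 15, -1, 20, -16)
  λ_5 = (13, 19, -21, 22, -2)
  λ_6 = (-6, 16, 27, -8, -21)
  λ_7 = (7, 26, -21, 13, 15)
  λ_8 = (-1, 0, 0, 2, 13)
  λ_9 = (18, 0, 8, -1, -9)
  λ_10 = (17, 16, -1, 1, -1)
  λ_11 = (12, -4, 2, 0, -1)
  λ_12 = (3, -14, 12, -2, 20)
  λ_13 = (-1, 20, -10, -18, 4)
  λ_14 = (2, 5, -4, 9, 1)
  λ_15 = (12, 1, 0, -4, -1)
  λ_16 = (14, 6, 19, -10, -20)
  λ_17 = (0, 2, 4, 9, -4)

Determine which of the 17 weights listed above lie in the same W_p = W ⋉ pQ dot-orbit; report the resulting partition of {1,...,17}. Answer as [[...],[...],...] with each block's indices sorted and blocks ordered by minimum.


Cartan matrix: type A_5 (|W|=720); un-permuting the 5 rows.

Each λ_j+ρ reduced to Ā_23; 5-tuples below use C's row order:

  1: (2, 3, 2, 10, 1) · 2: (0, 1, 5, 15, 0) · 3: (0, 1, 5, 15, 0) · 4: (0, 1, 1, 3, 14) · 5: (13, 1, 0, 2, 0) · 6: (2, 3, 2, 10, 1) · 7: (0, 1, 1, 3, 14) · 8: (0, 1, 1, 3, 14) · 9: (11, 1, 1, 0, 8) · 10: (4, 5, 0, 12, 0) · 11: (13, 1, 0, 2, 0) · 12: (11, 1, 1, 0, 8) · 13: (4, 5, 0, 12, 0) · 14: (2, 3, 2, 10, 1) · 15: (13, 1, 0, 2, 0) · 16: (0, 1, 1, 3, 14) · 17: (2, 3, 2, 10, 1)

6 distinct reps among the 17 weights ⇒ 6 W_23-linkage classes:

[[1, 6, 14, 17], [2, 3], [4, 7, 8, 16], [5, 11, 15], [9, 12], [10, 13]]
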